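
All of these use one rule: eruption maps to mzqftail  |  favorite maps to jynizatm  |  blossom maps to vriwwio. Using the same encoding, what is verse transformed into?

e(4)→m(12) and r(17)→z(25) fit y≡23x+24 (mod 26); the inverse of 23 mod 26 is 17. Treating letters as 0–25, the rule is x ↦ 23x + 24 (mod 26).
On verse: v(21)→23·21+24≡13=n; e(4)→23·4+24≡12=m; r(17)→23·17+24≡25=z; s(18)→23·18+24≡22=w; e(4)→23·4+24≡12=m (all mod 26).

nmzwm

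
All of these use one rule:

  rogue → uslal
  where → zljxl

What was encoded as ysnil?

voice

In rogue: r→u is +3, o→s is +4, g→l is +5, u→a is +6 — the shift increases by 1 each position. The shift increases by 1 at each position, starting from +3: 3, 4, 5, ….
Decoding ysnil: y−3=v, s−4=o, n−5=i, i−6=c, l−7=e.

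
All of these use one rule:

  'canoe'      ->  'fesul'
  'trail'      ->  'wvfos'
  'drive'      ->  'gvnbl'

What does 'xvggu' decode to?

In canoe: c→f is +3, a→e is +4, n→s is +5, o→u is +6 — the shift increases by 1 each position. Letter i (0-indexed) is shifted by i+3, so successive shifts are 3, 4, 5, ….
Undoing it on xvggu: x−3=u, v−4=r, g−5=b, g−6=a, u−7=n.

urban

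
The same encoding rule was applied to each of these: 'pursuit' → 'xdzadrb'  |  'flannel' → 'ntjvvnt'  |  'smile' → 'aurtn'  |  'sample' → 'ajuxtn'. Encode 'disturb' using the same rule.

The shift depends on letter class: consonant p→x is +8, but vowel u→d is +9. Two shifts are in play — +9 for a/e/i/o/u, +8 for every other letter.
On disturb: d(cons)+8=l, i(vowel)+9=r, s(cons)+8=a, t(cons)+8=b, u(vowel)+9=d, r(cons)+8=z, b(cons)+8=j.

lrabdzj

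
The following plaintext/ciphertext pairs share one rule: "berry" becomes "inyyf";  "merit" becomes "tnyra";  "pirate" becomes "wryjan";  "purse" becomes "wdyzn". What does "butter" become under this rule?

idaany

The shift depends on letter class: consonant b→i is +7, but vowel e→n is +9. The rule splits by letter class: vowels +9, consonants +7.
On butter: b(cons)+7=i, u(vowel)+9=d, t(cons)+7=a, t(cons)+7=a, e(vowel)+9=n, r(cons)+7=y.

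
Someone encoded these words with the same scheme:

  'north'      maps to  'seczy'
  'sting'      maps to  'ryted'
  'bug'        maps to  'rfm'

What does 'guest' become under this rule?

edpfr

The output letters match the input read backwards, each shifted +11: north reversed is htron. The word is reversed, then every letter is shifted forward by 11.
On guest: reverse → tseug; then shift: t+11=e, s+11=d, e+11=p, u+11=f, g+11=r.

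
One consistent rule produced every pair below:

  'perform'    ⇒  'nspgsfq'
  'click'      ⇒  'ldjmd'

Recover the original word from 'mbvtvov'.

unusual

The word is reversed, then every letter is shifted forward by 1.
Decoding mbvtvov: shift back: m−1=l, b−1=a, v−1=u, t−1=s, v−1=u, o−1=n, v−1=u → lausunu; then reverse → unusual.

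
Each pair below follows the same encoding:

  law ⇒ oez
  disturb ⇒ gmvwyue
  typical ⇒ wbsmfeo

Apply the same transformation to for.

isu

The shift depends on letter class: consonant l→o is +3, but vowel a→e is +4. The rule splits by letter class: vowels +4, consonants +3.
For for: f(cons)+3=i, o(vowel)+4=s, r(cons)+3=u.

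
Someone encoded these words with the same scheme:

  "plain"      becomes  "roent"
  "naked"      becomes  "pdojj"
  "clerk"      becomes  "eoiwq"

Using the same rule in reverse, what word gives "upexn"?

smash

In plain: p→r is +2, l→o is +3, a→e is +4, i→n is +5 — the shift increases by 1 each position. The shift increases by 1 at each position, starting from +2: 2, 3, 4, ….
Undoing it on upexn: u−2=s, p−3=m, e−4=a, x−5=s, n−6=h.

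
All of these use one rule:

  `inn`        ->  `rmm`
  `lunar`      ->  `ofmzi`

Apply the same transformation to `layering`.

Each pair mirrors across the alphabet (i↔r, n↔m, n↔m): positions sum to 25. This is the alphabet-reversal cipher (Atbash): a becomes z, b becomes y, etc.
For layering: l↔o, a↔z, y↔b, e↔v, r↔i, i↔r, n↔m, g↔t.

ozbvirmt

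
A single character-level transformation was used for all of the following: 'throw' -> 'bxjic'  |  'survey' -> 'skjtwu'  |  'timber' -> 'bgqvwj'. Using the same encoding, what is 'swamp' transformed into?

scmqr

t(19)→b(1) and h(7)→x(23) fit y≡9x+12 (mod 26); the inverse of 9 mod 26 is 3. This is an affine cipher: with a=0,…,z=25, each position x becomes (9x+12) mod 26.
On swamp: s(18)→9·18+12≡18=s; w(22)→9·22+12≡2=c; a(0)→9·0+12≡12=m; m(12)→9·12+12≡16=q; p(15)→9·15+12≡17=r (all mod 26).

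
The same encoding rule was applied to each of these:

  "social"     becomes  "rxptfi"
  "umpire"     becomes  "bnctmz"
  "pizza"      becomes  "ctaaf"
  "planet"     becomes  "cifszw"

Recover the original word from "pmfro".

Treating letters as 0–25, the rule is x ↦ 5x + 5 (mod 26).
Decoding pmfro: p(15)→21·(15−5)≡2=c; m(12)→21·(12−5)≡17=r; f(5)→21·(5−5)≡0=a; r(17)→21·(17−5)≡18=s; o(14)→21·(14−5)≡7=h (all mod 26).

crash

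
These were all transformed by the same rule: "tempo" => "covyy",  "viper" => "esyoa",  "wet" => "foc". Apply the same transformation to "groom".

payyv

The shift depends on letter class: consonant t→c is +9, but vowel e→o is +10. The rule splits by letter class: vowels +10, consonants +9.
On groom: g(cons)+9=p, r(cons)+9=a, o(vowel)+10=y, o(vowel)+10=y, m(cons)+9=v.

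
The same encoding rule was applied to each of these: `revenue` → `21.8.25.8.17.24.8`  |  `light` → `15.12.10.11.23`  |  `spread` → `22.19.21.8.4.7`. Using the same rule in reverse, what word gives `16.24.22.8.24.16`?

r is letter #18 and maps to 21: an offset of 3. Letters become their 1-based position plus 3 (so a→4, b→5, …).
Undoing it on 16.24.22.8.24.16: 16→(16−3)÷1=13=m, 24→(24−3)÷1=21=u, 22→(22−3)÷1=19=s, 8→(8−3)÷1=5=e, 24→(24−3)÷1=21=u, 16→(16−3)÷1=13=m.

museum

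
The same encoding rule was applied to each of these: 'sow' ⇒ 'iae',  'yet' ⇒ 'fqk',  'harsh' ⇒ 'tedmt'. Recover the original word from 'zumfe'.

stain

Read the word backwards and shift each letter +12.
Undoing it on zumfe: shift back: z−12=n, u−12=i, m−12=a, f−12=t, e−12=s → niats; then reverse → stain.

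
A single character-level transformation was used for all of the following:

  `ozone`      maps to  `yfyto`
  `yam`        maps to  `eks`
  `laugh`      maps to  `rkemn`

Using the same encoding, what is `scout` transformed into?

yiyez

The rule splits by letter class: vowels +10, consonants +6.
Applying it to scout: s(cons)+6=y, c(cons)+6=i, o(vowel)+10=y, u(vowel)+10=e, t(cons)+6=z.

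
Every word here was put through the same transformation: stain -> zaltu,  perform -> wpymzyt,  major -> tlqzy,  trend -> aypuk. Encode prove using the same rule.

wyzcp

The shift depends on letter class: consonant s→z is +7, but vowel a→l is +11. Two shifts are in play — +11 for a/e/i/o/u, +7 for every other letter.
Applying it to prove: p(cons)+7=w, r(cons)+7=y, o(vowel)+11=z, v(cons)+7=c, e(vowel)+11=p.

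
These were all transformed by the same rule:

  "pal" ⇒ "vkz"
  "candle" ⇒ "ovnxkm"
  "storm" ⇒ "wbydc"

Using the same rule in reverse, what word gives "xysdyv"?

lotion

The output letters match the input read backwards, each shifted +10: pal reversed is lap. Read the word backwards and shift each letter +10.
Undoing it on xysdyv: shift back: x−10=n, y−10=o, s−10=i, d−10=t, y−10=o, v−10=l → noitol; then reverse → lotion.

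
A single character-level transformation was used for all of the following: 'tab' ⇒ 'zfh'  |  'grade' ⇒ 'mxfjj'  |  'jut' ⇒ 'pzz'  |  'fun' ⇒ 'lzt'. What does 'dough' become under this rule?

jtzmn

The shift depends on letter class: consonant t→z is +6, but vowel a→f is +5. The rule splits by letter class: vowels +5, consonants +6.
For dough: d(cons)+6=j, o(vowel)+5=t, u(vowel)+5=z, g(cons)+6=m, h(cons)+6=n.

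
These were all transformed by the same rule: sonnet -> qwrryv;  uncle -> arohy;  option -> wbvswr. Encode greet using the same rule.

s(18)→q(16) and o(14)→w(22) fit y≡5x+4 (mod 26); the inverse of 5 mod 26 is 21. Each letter's alphabet position (a=0..z=25) is mapped through 5·x+4 mod 26 — an affine cipher.
Applying it to greet: g(6)→5·6+4≡8=i; r(17)→5·17+4≡11=l; e(4)→5·4+4≡24=y; e(4)→5·4+4≡24=y; t(19)→5·19+4≡21=v (all mod 26).

ilyyv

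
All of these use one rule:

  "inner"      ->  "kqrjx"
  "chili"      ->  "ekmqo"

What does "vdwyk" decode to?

Each letter shifts forward by (position + 2), i.e. 2, 3, 4, … — the shift grows by one for each successive letter.
Undoing it on vdwyk: v−2=t, d−3=a, w−4=s, y−5=t, k−6=e.

taste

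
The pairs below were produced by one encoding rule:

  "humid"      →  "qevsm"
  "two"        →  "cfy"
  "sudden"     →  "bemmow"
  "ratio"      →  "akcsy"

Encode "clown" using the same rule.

Two shifts are in play — +10 for a/e/i/o/u, +9 for every other letter.
On clown: c(cons)+9=l, l(cons)+9=u, o(vowel)+10=y, w(cons)+9=f, n(cons)+9=w.

luyfw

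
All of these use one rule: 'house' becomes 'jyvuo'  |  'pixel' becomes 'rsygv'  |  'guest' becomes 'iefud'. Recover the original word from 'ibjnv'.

Shifts by position in house: pos 0: h→j (+2), pos 1: o→y (+10), pos 2: u→v (+1), pos 3: s→u (+2), pos 4: e→o (+10) — repeating every 3. The shifts repeat in a cycle of length 3: positions 0,1,… shift by +2, +10, +1, then the pattern repeats.
Reversing it on ibjnv: i−2=g, b−10=r, j−1=i, n−2=l, v−10=l.

grill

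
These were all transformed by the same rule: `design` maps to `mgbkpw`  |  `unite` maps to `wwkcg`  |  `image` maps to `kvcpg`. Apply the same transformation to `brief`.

The shift depends on letter class: consonant d→m is +9, but vowel e→g is +2. Vowels shift forward by 2 and consonants shift forward by 9.
On brief: b(cons)+9=k, r(cons)+9=a, i(vowel)+2=k, e(vowel)+2=g, f(cons)+9=o.

kakgo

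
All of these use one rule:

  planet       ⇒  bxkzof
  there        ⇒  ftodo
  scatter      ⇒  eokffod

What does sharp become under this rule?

The shift depends on letter class: consonant p→b is +12, but vowel a→k is +10. Vowels shift forward by 10 and consonants shift forward by 12.
For sharp: s(cons)+12=e, h(cons)+12=t, a(vowel)+10=k, r(cons)+12=d, p(cons)+12=b.

etkdb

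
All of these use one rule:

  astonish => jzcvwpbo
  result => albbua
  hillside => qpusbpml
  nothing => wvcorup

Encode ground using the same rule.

Shifts by position in astonish: pos 0: a→j (+9), pos 1: s→z (+7), pos 2: t→c (+9), pos 3: o→v (+7) — repeating every 2. It's a Vigenère-style cipher with numeric key [9,7]: position i shifts by key[i mod 2].
On ground: g+9=p, r+7=y, o+9=x, u+7=b, n+9=w, d+7=k.

pyxbwk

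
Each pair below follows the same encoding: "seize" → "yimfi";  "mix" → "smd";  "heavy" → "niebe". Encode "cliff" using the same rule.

irmll

Two shifts are in play — +4 for a/e/i/o/u, +6 for every other letter.
For cliff: c(cons)+6=i, l(cons)+6=r, i(vowel)+4=m, f(cons)+6=l, f(cons)+6=l.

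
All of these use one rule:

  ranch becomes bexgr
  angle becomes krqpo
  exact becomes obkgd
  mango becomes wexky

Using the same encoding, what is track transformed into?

dvkgu

Shifts by position in ranch: pos 0: r→b (+10), pos 1: a→e (+4), pos 2: n→x (+10), pos 3: c→g (+4) — repeating every 2. It's a Vigenère-style cipher with numeric key [10,4]: position i shifts by key[i mod 2].
Applying it to track: t+10=d, r+4=v, a+10=k, c+4=g, k+10=u.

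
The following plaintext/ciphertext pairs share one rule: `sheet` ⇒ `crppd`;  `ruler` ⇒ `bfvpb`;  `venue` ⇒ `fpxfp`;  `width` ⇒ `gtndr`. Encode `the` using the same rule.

The shift depends on letter class: consonant s→c is +10, but vowel e→p is +11. Two shifts are in play — +11 for a/e/i/o/u, +10 for every other letter.
For the: t(cons)+10=d, h(cons)+10=r, e(vowel)+11=p.

drp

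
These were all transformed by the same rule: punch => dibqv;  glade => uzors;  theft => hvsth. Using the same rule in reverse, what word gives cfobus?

orange

Compare letters: p→d is +14, u→i is +14, n→b is +14 — a constant shift. It's a constant shift of +14 (ROT14).
Undoing it on cfobus: c−14=o, f−14=r, o−14=a, b−14=n, u−14=g, s−14=e.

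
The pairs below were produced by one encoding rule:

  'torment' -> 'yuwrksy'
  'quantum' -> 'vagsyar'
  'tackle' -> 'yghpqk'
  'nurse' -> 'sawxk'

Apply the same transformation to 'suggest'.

The shift depends on letter class: consonant t→y is +5, but vowel o→u is +6. The rule splits by letter class: vowels +6, consonants +5.
For suggest: s(cons)+5=x, u(vowel)+6=a, g(cons)+5=l, g(cons)+5=l, e(vowel)+6=k, s(cons)+5=x, t(cons)+5=y.

xallkxy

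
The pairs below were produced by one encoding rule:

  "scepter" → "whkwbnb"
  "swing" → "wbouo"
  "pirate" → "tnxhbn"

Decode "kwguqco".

In scepter: s→w is +4, c→h is +5, e→k is +6, p→w is +7 — the shift increases by 1 each position. The shift increases by 1 at each position, starting from +4: 4, 5, 6, ….
Reversing it on kwguqco: k−4=g, w−5=r, g−6=a, u−7=n, q−8=i, c−9=t, o−10=e.

granite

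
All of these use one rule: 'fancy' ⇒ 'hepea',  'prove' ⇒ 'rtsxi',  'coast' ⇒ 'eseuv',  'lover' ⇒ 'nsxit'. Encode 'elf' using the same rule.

The shift depends on letter class: consonant f→h is +2, but vowel a→e is +4. Two shifts are in play — +4 for a/e/i/o/u, +2 for every other letter.
Applying it to elf: e(vowel)+4=i, l(cons)+2=n, f(cons)+2=h.

inh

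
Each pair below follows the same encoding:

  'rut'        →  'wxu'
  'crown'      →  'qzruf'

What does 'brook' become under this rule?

Read the word backwards and shift each letter +3.
On brook: reverse → koorb; then shift: k+3=n, o+3=r, o+3=r, r+3=u, b+3=e.

nrrue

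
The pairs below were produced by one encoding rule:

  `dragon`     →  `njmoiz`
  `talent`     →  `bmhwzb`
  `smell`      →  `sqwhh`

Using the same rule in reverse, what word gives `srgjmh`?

d(3)→n(13) and r(17)→j(9) fit y≡9x+12 (mod 26); the inverse of 9 mod 26 is 3. This is an affine cipher: with a=0,…,z=25, each position x becomes (9x+12) mod 26.
Undoing it on srgjmh: s(18)→3·(18−12)≡18=s; r(17)→3·(17−12)≡15=p; g(6)→3·(6−12)≡8=i; j(9)→3·(9−12)≡17=r; m(12)→3·(12−12)≡0=a; h(7)→3·(7−12)≡11=l (all mod 26).

spiral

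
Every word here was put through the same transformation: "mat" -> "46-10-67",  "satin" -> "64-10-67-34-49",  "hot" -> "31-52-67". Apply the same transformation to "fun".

m(#13)→46 and a(#1)→10: differences scale by 3, so n = 3·pos + 7. With a=1..z=26, the number is 3·pos + 7.
On fun: f=6→25, u=21→70, n=14→49.

25-70-49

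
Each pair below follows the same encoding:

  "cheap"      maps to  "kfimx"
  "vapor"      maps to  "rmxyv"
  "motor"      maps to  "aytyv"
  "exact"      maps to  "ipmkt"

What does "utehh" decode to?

stiff

Each letter's alphabet position (a=0..z=25) is mapped through 25·x+12 mod 26 — an affine cipher.
Undoing it on utehh: u(20)→25·(20−12)≡18=s; t(19)→25·(19−12)≡19=t; e(4)→25·(4−12)≡8=i; h(7)→25·(7−12)≡5=f; h(7)→25·(7−12)≡5=f (all mod 26).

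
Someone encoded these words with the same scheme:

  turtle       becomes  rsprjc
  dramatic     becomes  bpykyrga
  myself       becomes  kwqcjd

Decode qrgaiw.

sticky

Compare letters: t→r is +24, u→s is +24, r→p is +24 — a constant shift. This is a Caesar cipher with shift 24.
Undoing it on qrgaiw: q−24=s, r−24=t, g−24=i, a−24=c, i−24=k, w−24=y.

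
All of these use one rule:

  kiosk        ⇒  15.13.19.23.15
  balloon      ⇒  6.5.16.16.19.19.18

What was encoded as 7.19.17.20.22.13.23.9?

comprise

k is letter #11 and maps to 15: an offset of 4. Letters become their 1-based position plus 4 (so a→5, b→6, …).
Undoing it on 7.19.17.20.22.13.23.9: 7→(7−4)÷1=3=c, 19→(19−4)÷1=15=o, 17→(17−4)÷1=13=m, 20→(20−4)÷1=16=p, 22→(22−4)÷1=18=r, 13→(13−4)÷1=9=i, 23→(23−4)÷1=19=s, 9→(9−4)÷1=5=e.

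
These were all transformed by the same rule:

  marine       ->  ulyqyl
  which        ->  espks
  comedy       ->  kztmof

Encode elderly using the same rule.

Shifts by position in marine: pos 0: m→u (+8), pos 1: a→l (+11), pos 2: r→y (+7), pos 3: i→q (+8), pos 4: n→y (+11), pos 5: e→l (+7) — repeating every 3. The shifts repeat in a cycle of length 3: positions 0,1,… shift by +8, +11, +7, then the pattern repeats.
On elderly: e+8=m, l+11=w, d+7=k, e+8=m, r+11=c, l+7=s, y+8=g.

mwkmcsg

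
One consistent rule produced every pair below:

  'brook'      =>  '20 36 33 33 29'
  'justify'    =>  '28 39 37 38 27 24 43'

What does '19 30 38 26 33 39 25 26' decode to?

The number is (letter's place in the alphabet, a=1) + 18.
Reversing it on 19 30 38 26 33 39 25 26: 19→(19−18)÷1=1=a, 30→(30−18)÷1=12=l, 38→(38−18)÷1=20=t, 26→(26−18)÷1=8=h, 33→(33−18)÷1=15=o, 39→(39−18)÷1=21=u, 25→(25−18)÷1=7=g, 26→(26−18)÷1=8=h.

although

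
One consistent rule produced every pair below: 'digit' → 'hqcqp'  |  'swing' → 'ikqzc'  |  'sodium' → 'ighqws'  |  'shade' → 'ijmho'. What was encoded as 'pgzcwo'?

d(3)→h(7) and i(8)→q(16) fit y≡7x+12 (mod 26); the inverse of 7 mod 26 is 15. Each letter's alphabet position (a=0..z=25) is mapped through 7·x+12 mod 26 — an affine cipher.
Reversing it on pgzcwo: p(15)→15·(15−12)≡19=t; g(6)→15·(6−12)≡14=o; z(25)→15·(25−12)≡13=n; c(2)→15·(2−12)≡6=g; w(22)→15·(22−12)≡20=u; o(14)→15·(14−12)≡4=e (all mod 26).

tongue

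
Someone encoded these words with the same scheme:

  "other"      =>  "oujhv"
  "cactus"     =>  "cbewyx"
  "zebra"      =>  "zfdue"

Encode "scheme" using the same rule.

sdjhqj

In other: o→o is +0, t→u is +1, h→j is +2, e→h is +3 — the shift increases by 1 each position. The shift increases by 1 at each position, starting from +0: 0, 1, 2, ….
For scheme: s+0=s, c+1=d, h+2=j, e+3=h, m+4=q, e+5=j.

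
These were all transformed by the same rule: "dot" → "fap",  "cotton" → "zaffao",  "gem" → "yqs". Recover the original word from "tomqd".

reach

The word is reversed, then every letter is shifted forward by 12.
Reversing it on tomqd: shift back: t−12=h, o−12=c, m−12=a, q−12=e, d−12=r → hcaer; then reverse → reach.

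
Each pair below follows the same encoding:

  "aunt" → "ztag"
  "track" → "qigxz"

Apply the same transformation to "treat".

The output letters match the input read backwards, each shifted +6: aunt reversed is tnua. Two steps: reverse the string, then apply a Caesar shift of +6.
Applying it to treat: reverse → taert; then shift: t+6=z, a+6=g, e+6=k, r+6=x, t+6=z.

zgkxz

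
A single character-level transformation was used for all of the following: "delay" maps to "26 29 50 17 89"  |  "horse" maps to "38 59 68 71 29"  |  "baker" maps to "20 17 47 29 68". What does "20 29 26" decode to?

bed

d(#4)→26 and e(#5)→29: differences scale by 3, so n = 3·pos + 14. Each letter becomes 3×(its alphabet position, a=1..z=26) + 14.
Decoding 20 29 26: 20→(20−14)÷3=2=b, 29→(29−14)÷3=5=e, 26→(26−14)÷3=4=d.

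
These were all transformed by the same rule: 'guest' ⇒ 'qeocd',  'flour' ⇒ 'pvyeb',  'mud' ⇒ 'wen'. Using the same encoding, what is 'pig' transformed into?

It's a constant shift of +10 (ROT10).
For pig: p+10=z, i+10=s, g+10=q.

zsq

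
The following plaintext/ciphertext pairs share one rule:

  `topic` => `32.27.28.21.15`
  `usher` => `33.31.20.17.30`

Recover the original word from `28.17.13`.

pea

The number is (letter's place in the alphabet, a=1) + 12.
Undoing it on 28.17.13: 28→(28−12)÷1=16=p, 17→(17−12)÷1=5=e, 13→(13−12)÷1=1=a.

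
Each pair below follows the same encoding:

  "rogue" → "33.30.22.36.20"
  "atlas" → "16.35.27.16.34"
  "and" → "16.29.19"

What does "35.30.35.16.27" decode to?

total

r is letter #18 and maps to 33: an offset of 15. The number is (letter's place in the alphabet, a=1) + 15.
Reversing it on 35.30.35.16.27: 35→(35−15)÷1=20=t, 30→(30−15)÷1=15=o, 35→(35−15)÷1=20=t, 16→(16−15)÷1=1=a, 27→(27−15)÷1=12=l.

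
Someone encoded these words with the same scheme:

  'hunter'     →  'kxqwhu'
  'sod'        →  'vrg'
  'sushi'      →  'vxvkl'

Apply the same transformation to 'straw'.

vwudz

Every letter moves 3 places later in the alphabet, wrapping around z→a.
On straw: s+3=v, t+3=w, r+3=u, a+3=d, w+3=z.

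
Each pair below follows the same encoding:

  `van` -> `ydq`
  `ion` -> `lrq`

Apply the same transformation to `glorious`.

jorulrxv

Every letter moves 3 places later in the alphabet, wrapping around z→a.
For glorious: g+3=j, l+3=o, o+3=r, r+3=u, i+3=l, o+3=r, u+3=x, s+3=v.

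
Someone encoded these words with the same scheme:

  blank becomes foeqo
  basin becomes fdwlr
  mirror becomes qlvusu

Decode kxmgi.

guide

Shifts by position in blank: pos 0: b→f (+4), pos 1: l→o (+3), pos 2: a→e (+4), pos 3: n→q (+3) — repeating every 2. It's a Vigenère-style cipher with numeric key [4,3]: position i shifts by key[i mod 2].
Reversing it on kxmgi: k−4=g, x−3=u, m−4=i, g−3=d, i−4=e.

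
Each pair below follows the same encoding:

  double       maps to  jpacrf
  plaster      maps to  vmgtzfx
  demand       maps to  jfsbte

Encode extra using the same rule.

Shifts by position in double: pos 0: d→j (+6), pos 1: o→p (+1), pos 2: u→a (+6), pos 3: b→c (+1) — repeating every 2. It's a Vigenère-style cipher with numeric key [6,1]: position i shifts by key[i mod 2].
On extra: e+6=k, x+1=y, t+6=z, r+1=s, a+6=g.

kyzsg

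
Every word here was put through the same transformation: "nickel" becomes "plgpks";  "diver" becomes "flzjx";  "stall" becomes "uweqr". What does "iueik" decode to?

grade

In nickel: n→p is +2, i→l is +3, c→g is +4, k→p is +5 — the shift increases by 1 each position. Letter i (0-indexed) is shifted by i+2, so successive shifts are 2, 3, 4, ….
Reversing it on iueik: i−2=g, u−3=r, e−4=a, i−5=d, k−6=e.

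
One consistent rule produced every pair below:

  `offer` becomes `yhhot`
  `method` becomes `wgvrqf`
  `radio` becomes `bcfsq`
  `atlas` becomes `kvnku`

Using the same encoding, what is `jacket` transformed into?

tceugv

Shifts by position in offer: pos 0: o→y (+10), pos 1: f→h (+2), pos 2: f→h (+2), pos 3: e→o (+10), pos 4: r→t (+2) — repeating every 3. It's a Vigenère-style cipher with numeric key [10,2,2]: position i shifts by key[i mod 3].
Applying it to jacket: j+10=t, a+2=c, c+2=e, k+10=u, e+2=g, t+2=v.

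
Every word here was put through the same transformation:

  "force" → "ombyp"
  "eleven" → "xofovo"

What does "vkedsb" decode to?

The output letters match the input read backwards, each shifted +10: force reversed is ecrof. Read the word backwards and shift each letter +10.
Reversing it on vkedsb: shift back: v−10=l, k−10=a, e−10=u, d−10=t, s−10=i, b−10=r → lautir; then reverse → ritual.

ritual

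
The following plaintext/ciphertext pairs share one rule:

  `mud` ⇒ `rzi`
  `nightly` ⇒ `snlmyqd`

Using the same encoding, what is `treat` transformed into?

Compare letters: m→r is +5, u→z is +5, d→i is +5 — a constant shift. Every letter moves 5 places later in the alphabet, wrapping around z→a.
Applying it to treat: t+5=y, r+5=w, e+5=j, a+5=f, t+5=y.

ywjfy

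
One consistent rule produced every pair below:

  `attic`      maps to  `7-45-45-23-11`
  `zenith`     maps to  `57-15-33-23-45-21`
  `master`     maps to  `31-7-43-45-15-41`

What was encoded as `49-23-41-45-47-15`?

virtue

Each letter becomes 2×(its alphabet position, a=1..z=26) + 5.
Reversing it on 49-23-41-45-47-15: 49→(49−5)÷2=22=v, 23→(23−5)÷2=9=i, 41→(41−5)÷2=18=r, 45→(45−5)÷2=20=t, 47→(47−5)÷2=21=u, 15→(15−5)÷2=5=e.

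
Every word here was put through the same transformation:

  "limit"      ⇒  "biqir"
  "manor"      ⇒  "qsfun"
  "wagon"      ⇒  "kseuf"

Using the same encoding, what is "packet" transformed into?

l(11)→b(1) and i(8)→i(8) fit y≡15x+18 (mod 26); the inverse of 15 mod 26 is 7. This is an affine cipher: with a=0,…,z=25, each position x becomes (15x+18) mod 26.
On packet: p(15)→15·15+18≡9=j; a(0)→15·0+18≡18=s; c(2)→15·2+18≡22=w; k(10)→15·10+18≡12=m; e(4)→15·4+18≡0=a; t(19)→15·19+18≡17=r (all mod 26).

jswmar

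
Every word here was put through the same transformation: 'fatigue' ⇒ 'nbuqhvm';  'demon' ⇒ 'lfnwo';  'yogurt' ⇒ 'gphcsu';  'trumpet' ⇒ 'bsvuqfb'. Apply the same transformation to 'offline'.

wggtjom

Shifts by position in fatigue: pos 0: f→n (+8), pos 1: a→b (+1), pos 2: t→u (+1), pos 3: i→q (+8), pos 4: g→h (+1), pos 5: u→v (+1) — repeating every 3. The shifts repeat in a cycle of length 3: positions 0,1,… shift by +8, +1, +1, then the pattern repeats.
On offline: o+8=w, f+1=g, f+1=g, l+8=t, i+1=j, n+1=o, e+8=m.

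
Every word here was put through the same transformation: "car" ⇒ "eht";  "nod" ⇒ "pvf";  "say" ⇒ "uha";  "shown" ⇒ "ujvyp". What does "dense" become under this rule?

flpul

The shift depends on letter class: consonant c→e is +2, but vowel a→h is +7. Two shifts are in play — +7 for a/e/i/o/u, +2 for every other letter.
Applying it to dense: d(cons)+2=f, e(vowel)+7=l, n(cons)+2=p, s(cons)+2=u, e(vowel)+7=l.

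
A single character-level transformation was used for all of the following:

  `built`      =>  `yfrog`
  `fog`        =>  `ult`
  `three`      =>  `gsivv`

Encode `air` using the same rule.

Each pair mirrors across the alphabet (b↔y, u↔f, i↔r): positions sum to 25. Each letter is replaced by its mirror in the alphabet: a↔z, b↔y, c↔x, and so on (the Atbash cipher).
For air: a↔z, i↔r, r↔i.

zri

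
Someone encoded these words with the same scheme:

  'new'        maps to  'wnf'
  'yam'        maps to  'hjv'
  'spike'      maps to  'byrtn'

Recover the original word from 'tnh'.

key

Compare letters: n→w is +9, e→n is +9, w→f is +9 — a constant shift. This is a Caesar cipher with shift 9.
Reversing it on tnh: t−9=k, n−9=e, h−9=y.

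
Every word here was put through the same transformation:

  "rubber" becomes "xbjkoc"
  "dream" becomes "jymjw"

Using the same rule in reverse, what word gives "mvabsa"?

gossip

In rubber: r→x is +6, u→b is +7, b→j is +8, b→k is +9 — the shift increases by 1 each position. Letter i (0-indexed) is shifted by i+6, so successive shifts are 6, 7, 8, ….
Undoing it on mvabsa: m−6=g, v−7=o, a−8=s, b−9=s, s−10=i, a−11=p.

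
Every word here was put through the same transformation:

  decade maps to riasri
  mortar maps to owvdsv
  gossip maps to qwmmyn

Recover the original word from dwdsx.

d(3)→r(17) and e(4)→i(8) fit y≡17x+18 (mod 26); the inverse of 17 mod 26 is 23. This is an affine cipher: with a=0,…,z=25, each position x becomes (17x+18) mod 26.
Decoding dwdsx: d(3)→23·(3−18)≡19=t; w(22)→23·(22−18)≡14=o; d(3)→23·(3−18)≡19=t; s(18)→23·(18−18)≡0=a; x(23)→23·(23−18)≡11=l (all mod 26).

total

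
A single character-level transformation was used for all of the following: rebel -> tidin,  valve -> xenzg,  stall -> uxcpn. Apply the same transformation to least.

It's a Vigenère-style cipher with numeric key [2,4]: position i shifts by key[i mod 2].
On least: l+2=n, e+4=i, a+2=c, s+4=w, t+2=v.

nicwv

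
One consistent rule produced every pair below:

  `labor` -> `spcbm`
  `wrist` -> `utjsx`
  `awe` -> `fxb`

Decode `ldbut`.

stack

The output letters match the input read backwards, each shifted +1: labor reversed is robal. The word is reversed, then every letter is shifted forward by 1.
Decoding ldbut: shift back: l−1=k, d−1=c, b−1=a, u−1=t, t−1=s → kcats; then reverse → stack.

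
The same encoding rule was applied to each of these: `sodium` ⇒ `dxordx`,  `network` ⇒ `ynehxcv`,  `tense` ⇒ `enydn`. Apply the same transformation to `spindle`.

daryown

The shift depends on letter class: consonant s→d is +11, but vowel o→x is +9. Two shifts are in play — +9 for a/e/i/o/u, +11 for every other letter.
For spindle: s(cons)+11=d, p(cons)+11=a, i(vowel)+9=r, n(cons)+11=y, d(cons)+11=o, l(cons)+11=w, e(vowel)+9=n.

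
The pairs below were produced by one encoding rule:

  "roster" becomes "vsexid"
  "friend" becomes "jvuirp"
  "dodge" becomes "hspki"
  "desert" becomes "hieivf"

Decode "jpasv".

floor

Shifts by position in roster: pos 0: r→v (+4), pos 1: o→s (+4), pos 2: s→e (+12), pos 3: t→x (+4), pos 4: e→i (+4), pos 5: r→d (+12) — repeating every 3. The shifts repeat in a cycle of length 3: positions 0,1,… shift by +4, +4, +12, then the pattern repeats.
Decoding jpasv: j−4=f, p−4=l, a−12=o, s−4=o, v−4=r.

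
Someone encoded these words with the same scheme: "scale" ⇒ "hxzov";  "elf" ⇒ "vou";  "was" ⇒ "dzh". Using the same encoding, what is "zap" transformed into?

Each pair mirrors across the alphabet (s↔h, c↔x, a↔z): positions sum to 25. Letters are reflected about the middle of the alphabet (position → 25−position): Atbash.
Applying it to zap: z↔a, a↔z, p↔k.

azk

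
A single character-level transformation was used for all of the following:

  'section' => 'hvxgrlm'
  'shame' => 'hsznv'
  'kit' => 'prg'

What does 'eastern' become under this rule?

Each pair mirrors across the alphabet (s↔h, e↔v, c↔x): positions sum to 25. This is the alphabet-reversal cipher (Atbash): a becomes z, b becomes y, etc.
On eastern: e↔v, a↔z, s↔h, t↔g, e↔v, r↔i, n↔m.

vzhgvim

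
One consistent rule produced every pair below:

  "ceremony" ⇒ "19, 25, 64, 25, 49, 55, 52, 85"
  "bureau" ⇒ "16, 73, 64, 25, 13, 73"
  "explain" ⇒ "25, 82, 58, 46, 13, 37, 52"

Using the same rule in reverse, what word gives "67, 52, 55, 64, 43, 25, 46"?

c(#3)→19 and e(#5)→25: differences scale by 3, so n = 3·pos + 10. The formula is n = 3×(alphabet index, a=1) + 10.
Undoing it on 67, 52, 55, 64, 43, 25, 46: 67→(67−10)÷3=19=s, 52→(52−10)÷3=14=n, 55→(55−10)÷3=15=o, 64→(64−10)÷3=18=r, 43→(43−10)÷3=11=k, 25→(25−10)÷3=5=e, 46→(46−10)÷3=12=l.

snorkel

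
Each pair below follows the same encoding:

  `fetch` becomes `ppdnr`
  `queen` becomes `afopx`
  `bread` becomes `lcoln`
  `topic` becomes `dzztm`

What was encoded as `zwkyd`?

Shifts by position in fetch: pos 0: f→p (+10), pos 1: e→p (+11), pos 2: t→d (+10), pos 3: c→n (+11) — repeating every 2. It's a Vigenère-style cipher with numeric key [10,11]: position i shifts by key[i mod 2].
Decoding zwkyd: z−10=p, w−11=l, k−10=a, y−11=n, d−10=t.

plant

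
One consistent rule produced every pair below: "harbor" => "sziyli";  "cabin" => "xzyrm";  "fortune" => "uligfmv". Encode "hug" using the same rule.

Each pair mirrors across the alphabet (h↔s, a↔z, r↔i): positions sum to 25. Letters are reflected about the middle of the alphabet (position → 25−position): Atbash.
On hug: h↔s, u↔f, g↔t.

sft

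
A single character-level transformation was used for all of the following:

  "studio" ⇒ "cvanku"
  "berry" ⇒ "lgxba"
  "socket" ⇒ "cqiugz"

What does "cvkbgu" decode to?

A repeating key of period 3 is used — shifts +10, +2, +6 over and over.
Reversing it on cvkbgu: c−10=s, v−2=t, k−6=e, b−10=r, g−2=e, u−6=o.

stereo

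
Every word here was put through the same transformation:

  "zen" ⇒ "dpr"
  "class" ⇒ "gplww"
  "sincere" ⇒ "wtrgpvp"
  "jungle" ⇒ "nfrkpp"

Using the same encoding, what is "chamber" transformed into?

gllqfpv

The shift depends on letter class: consonant z→d is +4, but vowel e→p is +11. The rule splits by letter class: vowels +11, consonants +4.
On chamber: c(cons)+4=g, h(cons)+4=l, a(vowel)+11=l, m(cons)+4=q, b(cons)+4=f, e(vowel)+11=p, r(cons)+4=v.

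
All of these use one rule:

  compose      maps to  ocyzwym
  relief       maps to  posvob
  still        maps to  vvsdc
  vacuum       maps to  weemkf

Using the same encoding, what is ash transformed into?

rck

The word is reversed, then every letter is shifted forward by 10.
For ash: reverse → hsa; then shift: h+10=r, s+10=c, a+10=k.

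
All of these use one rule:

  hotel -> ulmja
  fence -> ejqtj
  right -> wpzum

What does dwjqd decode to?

arena

h(7)→u(20) and o(14)→l(11) fit y≡21x+3 (mod 26); the inverse of 21 mod 26 is 5. This is an affine cipher: with a=0,…,z=25, each position x becomes (21x+3) mod 26.
Undoing it on dwjqd: d(3)→5·(3−3)≡0=a; w(22)→5·(22−3)≡17=r; j(9)→5·(9−3)≡4=e; q(16)→5·(16−3)≡13=n; d(3)→5·(3−3)≡0=a (all mod 26).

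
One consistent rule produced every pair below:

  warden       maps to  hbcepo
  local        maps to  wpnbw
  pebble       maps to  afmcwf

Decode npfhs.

Shifts by position in warden: pos 0: w→h (+11), pos 1: a→b (+1), pos 2: r→c (+11), pos 3: d→e (+1) — repeating every 2. It's a Vigenère-style cipher with numeric key [11,1]: position i shifts by key[i mod 2].
Reversing it on npfhs: n−11=c, p−1=o, f−11=u, h−1=g, s−11=h.

cough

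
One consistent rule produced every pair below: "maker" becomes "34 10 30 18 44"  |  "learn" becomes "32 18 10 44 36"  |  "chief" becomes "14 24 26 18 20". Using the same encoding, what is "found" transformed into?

20 38 50 36 16

m(#13)→34 and a(#1)→10: differences scale by 2, so n = 2·pos + 8. The formula is n = 2×(alphabet index, a=1) + 8.
Applying it to found: f=6→20, o=15→38, u=21→50, n=14→36, d=4→16.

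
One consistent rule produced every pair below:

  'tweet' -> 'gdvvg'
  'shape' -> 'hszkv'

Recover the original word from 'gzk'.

tap

Each pair mirrors across the alphabet (t↔g, w↔d, e↔v): positions sum to 25. Each letter is replaced by its mirror in the alphabet: a↔z, b↔y, c↔x, and so on (the Atbash cipher).
Decoding gzk: g↔t, z↔a, k↔p.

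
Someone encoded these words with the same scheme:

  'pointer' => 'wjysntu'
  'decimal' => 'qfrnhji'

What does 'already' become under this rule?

The output letters match the input read backwards, each shifted +5: pointer reversed is retniop. Read the word backwards and shift each letter +5.
Applying it to already: reverse → ydaerla; then shift: y+5=d, d+5=i, a+5=f, e+5=j, r+5=w, l+5=q, a+5=f.

difjwqf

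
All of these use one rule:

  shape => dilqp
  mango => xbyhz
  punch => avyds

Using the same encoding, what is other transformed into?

zusfc

Shifts by position in shape: pos 0: s→d (+11), pos 1: h→i (+1), pos 2: a→l (+11), pos 3: p→q (+1) — repeating every 2. The shifts repeat in a cycle of length 2: positions 0,1,… shift by +11, +1, then the pattern repeats.
Applying it to other: o+11=z, t+1=u, h+11=s, e+1=f, r+11=c.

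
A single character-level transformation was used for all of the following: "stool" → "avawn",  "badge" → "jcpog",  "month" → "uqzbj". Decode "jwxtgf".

A repeating key of period 3 is used — shifts +8, +2, +12 over and over.
Undoing it on jwxtgf: j−8=b, w−2=u, x−12=l, t−8=l, g−2=e, f−12=t.

bullet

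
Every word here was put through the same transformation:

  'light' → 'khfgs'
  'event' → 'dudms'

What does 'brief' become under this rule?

Compare letters: l→k is +25, i→h is +25, g→f is +25 — a constant shift. Every letter moves 25 places later in the alphabet, wrapping around z→a.
For brief: b+25=a, r+25=q, i+25=h, e+25=d, f+25=e.

aqhde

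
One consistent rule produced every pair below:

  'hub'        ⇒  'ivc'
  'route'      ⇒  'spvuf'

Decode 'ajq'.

zip

Compare letters: h→i is +1, u→v is +1, b→c is +1 — a constant shift. It's a constant shift of +1 (ROT1).
Decoding ajq: a−1=z, j−1=i, q−1=p.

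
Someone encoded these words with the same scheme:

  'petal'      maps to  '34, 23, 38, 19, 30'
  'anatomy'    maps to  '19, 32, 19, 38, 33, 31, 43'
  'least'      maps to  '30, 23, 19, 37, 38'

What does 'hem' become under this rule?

26, 23, 31

p is letter #16 and maps to 34: an offset of 18. Letters become their 1-based position plus 18 (so a→19, b→20, …).
On hem: h=8→26, e=5→23, m=13→31.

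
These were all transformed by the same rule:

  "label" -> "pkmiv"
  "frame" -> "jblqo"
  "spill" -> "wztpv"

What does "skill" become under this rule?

wutpv

A repeating key of period 3 is used — shifts +4, +10, +11 over and over.
Applying it to skill: s+4=w, k+10=u, i+11=t, l+4=p, l+10=v.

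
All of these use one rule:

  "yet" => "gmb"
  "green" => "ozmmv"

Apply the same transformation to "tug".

Compare letters: y→g is +8, e→m is +8, t→b is +8 — a constant shift. It's a constant shift of +8 (ROT8).
On tug: t+8=b, u+8=c, g+8=o.

bco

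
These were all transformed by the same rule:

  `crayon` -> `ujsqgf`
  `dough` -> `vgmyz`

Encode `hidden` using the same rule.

Compare letters: c→u is +18, r→j is +18, a→s is +18 — a constant shift. This is a Caesar cipher with shift 18.
For hidden: h+18=z, i+18=a, d+18=v, d+18=v, e+18=w, n+18=f.

zavvwf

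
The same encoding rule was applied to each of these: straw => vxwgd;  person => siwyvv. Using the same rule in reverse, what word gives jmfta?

In straw: s→v is +3, t→x is +4, r→w is +5, a→g is +6 — the shift increases by 1 each position. Letter i (0-indexed) is shifted by i+3, so successive shifts are 3, 4, 5, ….
Undoing it on jmfta: j−3=g, m−4=i, f−5=a, t−6=n, a−7=t.

giant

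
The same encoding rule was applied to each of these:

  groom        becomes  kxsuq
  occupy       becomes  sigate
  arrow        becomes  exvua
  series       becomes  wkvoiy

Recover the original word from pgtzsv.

The shifts repeat in a cycle of length 2: positions 0,1,… shift by +4, +6, then the pattern repeats.
Reversing it on pgtzsv: p−4=l, g−6=a, t−4=p, z−6=t, s−4=o, v−6=p.

laptop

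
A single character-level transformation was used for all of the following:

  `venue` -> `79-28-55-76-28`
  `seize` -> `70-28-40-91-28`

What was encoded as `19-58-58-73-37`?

v(#22)→79 and e(#5)→28: differences scale by 3, so n = 3·pos + 13. The formula is n = 3×(alphabet index, a=1) + 13.
Reversing it on 19-58-58-73-37: 19→(19−13)÷3=2=b, 58→(58−13)÷3=15=o, 58→(58−13)÷3=15=o, 73→(73−13)÷3=20=t, 37→(37−13)÷3=8=h.

booth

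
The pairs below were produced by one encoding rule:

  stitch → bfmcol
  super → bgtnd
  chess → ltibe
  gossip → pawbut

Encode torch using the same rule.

cavlt

Shifts by position in stitch: pos 0: s→b (+9), pos 1: t→f (+12), pos 2: i→m (+4), pos 3: t→c (+9), pos 4: c→o (+12), pos 5: h→l (+4) — repeating every 3. A repeating key of period 3 is used — shifts +9, +12, +4 over and over.
On torch: t+9=c, o+12=a, r+4=v, c+9=l, h+12=t.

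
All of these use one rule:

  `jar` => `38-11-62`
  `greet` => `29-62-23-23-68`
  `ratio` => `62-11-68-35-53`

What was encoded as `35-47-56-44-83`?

imply

j(#10)→38 and a(#1)→11: differences scale by 3, so n = 3·pos + 8. With a=1..z=26, the number is 3·pos + 8.
Undoing it on 35-47-56-44-83: 35→(35−8)÷3=9=i, 47→(47−8)÷3=13=m, 56→(56−8)÷3=16=p, 44→(44−8)÷3=12=l, 83→(83−8)÷3=25=y.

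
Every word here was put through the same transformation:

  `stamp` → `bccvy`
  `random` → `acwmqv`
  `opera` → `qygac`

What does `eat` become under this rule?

The shift depends on letter class: consonant s→b is +9, but vowel a→c is +2. Two shifts are in play — +2 for a/e/i/o/u, +9 for every other letter.
On eat: e(vowel)+2=g, a(vowel)+2=c, t(cons)+9=c.

gcc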